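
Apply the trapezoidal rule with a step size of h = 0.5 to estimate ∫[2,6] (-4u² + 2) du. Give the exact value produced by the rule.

h = (6 − 2)/8 = 0.5.
Nodes u₀,…,u₈ = 2, 2.5, 3, 3.5, 4, 4.5, 5, 5.5, 6.
f(u) = -4u² + 2: f₀=-14, f₁=-23, f₂=-34, f₃=-47, f₄=-62, f₅=-79, f₆=-98, f₇=-119, f₈=-142.
(h/2)·[f₀ + 2f₁ + 2f₂ + 2f₃ + 2f₄ + 2f₅ + 2f₆ + 2f₇ + f₈] = 0.25·(-1080) = -270.

-270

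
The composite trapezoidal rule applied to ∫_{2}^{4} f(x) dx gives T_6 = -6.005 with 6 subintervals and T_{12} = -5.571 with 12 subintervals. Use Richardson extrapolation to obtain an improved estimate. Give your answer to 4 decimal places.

R = (4·T_{12} − T_6) / 3 = (4·(-5.571) − (-6.005))/3 = (-16.279)/3 = -5.4263.

-5.4263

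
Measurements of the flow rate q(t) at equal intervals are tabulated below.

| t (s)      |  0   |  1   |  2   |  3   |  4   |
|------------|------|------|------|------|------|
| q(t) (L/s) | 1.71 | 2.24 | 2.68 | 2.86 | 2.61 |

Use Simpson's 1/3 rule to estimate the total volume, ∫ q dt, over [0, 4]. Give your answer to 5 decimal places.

h = 1, n = 4.
(h/3)·[y₀ + 4y₁ + 2y₂ + 4y₃ + y₄] = 0.333333·(30.08) = 10.02667.

10.02667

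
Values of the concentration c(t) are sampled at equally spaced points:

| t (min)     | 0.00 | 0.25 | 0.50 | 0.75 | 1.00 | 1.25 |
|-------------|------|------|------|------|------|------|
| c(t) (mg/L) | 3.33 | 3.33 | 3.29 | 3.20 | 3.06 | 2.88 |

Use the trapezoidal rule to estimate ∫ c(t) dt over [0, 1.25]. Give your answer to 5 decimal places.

h = 0.25, n = 5.
(h/2)·[y₀ + 2y₁ + 2y₂ + 2y₃ + 2y₄ + y₅] = 0.125·(31.97) = 3.99625.

3.99625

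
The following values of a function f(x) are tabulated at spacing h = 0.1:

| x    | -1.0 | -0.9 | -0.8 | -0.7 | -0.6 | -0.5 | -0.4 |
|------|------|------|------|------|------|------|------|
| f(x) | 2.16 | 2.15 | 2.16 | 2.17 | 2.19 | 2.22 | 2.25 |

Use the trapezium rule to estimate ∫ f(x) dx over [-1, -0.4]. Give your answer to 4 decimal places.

h = 0.1, n = 6.
(h/2)·[y₀ + 2y₁ + 2y₂ + 2y₃ + 2y₄ + 2y₅ + y₆] = 0.05·(26.19) = 1.3095.

1.3095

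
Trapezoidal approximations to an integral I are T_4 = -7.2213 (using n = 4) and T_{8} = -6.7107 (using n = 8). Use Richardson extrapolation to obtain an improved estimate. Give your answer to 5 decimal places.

R = (4·T_{8} − T_4) / 3 = (4·(-6.7107) − (-7.2213))/3 = (-19.6215)/3 = -6.54050.

-6.54050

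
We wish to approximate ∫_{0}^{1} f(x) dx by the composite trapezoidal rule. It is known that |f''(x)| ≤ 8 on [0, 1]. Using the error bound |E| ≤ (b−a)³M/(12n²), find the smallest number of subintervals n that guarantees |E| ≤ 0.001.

26

Need 8/(12n²) ≤ 0.001.
n² ≥ 8/(12·0.001) = 666.667 ⇒ n ≥ 25.8199, so the smallest n is 26.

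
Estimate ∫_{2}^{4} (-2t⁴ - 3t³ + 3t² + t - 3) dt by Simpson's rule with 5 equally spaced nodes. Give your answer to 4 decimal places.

-520.8333

h = (4 − 2)/4 = 0.5.
Nodes t₀,…,t₄ = 2, 2.5, 3, 3.5, 4.
f(t) = -2t⁴ - 3t³ + 3t² + t - 3: f₀=-45, f₁=-106.75, f₂=-216, f₃=-391.5, f₄=-655.
(h/3)·[f₀ + 4f₁ + 2f₂ + 4f₃ + f₄] = 0.166667·(-3125) = -520.8333.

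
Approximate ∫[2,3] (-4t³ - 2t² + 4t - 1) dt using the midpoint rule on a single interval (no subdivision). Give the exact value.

-66

M = (b−a)·f(2.5) = 1·(-66) = -66.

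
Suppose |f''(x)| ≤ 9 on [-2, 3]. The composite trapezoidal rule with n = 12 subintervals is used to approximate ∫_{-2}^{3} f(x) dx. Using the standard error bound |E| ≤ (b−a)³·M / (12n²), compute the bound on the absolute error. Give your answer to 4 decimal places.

|E| ≤ (5)³·9 / (12·12²) = 1125/1728 = 0.6510.

0.6510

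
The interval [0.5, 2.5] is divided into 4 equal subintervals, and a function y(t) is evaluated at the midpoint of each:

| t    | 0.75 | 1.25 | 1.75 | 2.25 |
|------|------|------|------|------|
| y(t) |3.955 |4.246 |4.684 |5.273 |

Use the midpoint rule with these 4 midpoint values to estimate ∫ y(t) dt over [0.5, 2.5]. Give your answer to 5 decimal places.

9.07900

h = 0.5, n = 4.
h·[y(m₁) + y(m₂) + y(m₃) + y(m₄)] = 0.5·(18.158) = 9.07900.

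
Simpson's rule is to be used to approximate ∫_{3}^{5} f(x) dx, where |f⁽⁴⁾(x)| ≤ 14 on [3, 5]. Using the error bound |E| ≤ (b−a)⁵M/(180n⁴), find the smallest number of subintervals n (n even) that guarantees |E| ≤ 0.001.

8

Need 448/(180n⁴) ≤ 0.001.
n⁴ ≥ 448/(180·0.001) = 2488.89 ⇒ n ≥ 7.0632, so the smallest even n is 8. (n must be even for Simpson's rule.)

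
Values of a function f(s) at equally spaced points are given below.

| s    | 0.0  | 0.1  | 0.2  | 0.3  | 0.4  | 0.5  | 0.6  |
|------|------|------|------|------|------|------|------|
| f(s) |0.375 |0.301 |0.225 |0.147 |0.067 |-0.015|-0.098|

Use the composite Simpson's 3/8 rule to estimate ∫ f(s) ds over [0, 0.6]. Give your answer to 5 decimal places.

h = 0.1, n = 6.
(3h/8)·[y₀ + 3y₁ + 3y₂ + 2y₃ + 3y₄ + 3y₅ + y₆] = 0.0375·(2.305) = 0.08644.

0.08644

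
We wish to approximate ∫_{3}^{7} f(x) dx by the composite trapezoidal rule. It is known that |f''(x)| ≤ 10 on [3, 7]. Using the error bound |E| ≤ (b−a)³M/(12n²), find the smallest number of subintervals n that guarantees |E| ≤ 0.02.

Need 640/(12n²) ≤ 0.02.
n² ≥ 640/(12·0.02) = 2666.67 ⇒ n ≥ 51.6398, so the smallest n is 52.

52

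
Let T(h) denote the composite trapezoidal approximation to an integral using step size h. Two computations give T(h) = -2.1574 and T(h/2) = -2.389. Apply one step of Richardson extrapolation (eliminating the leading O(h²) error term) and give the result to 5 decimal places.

R = (4·T(h/2) − T(h)) / 3 = (4·(-2.389) − (-2.1574))/3 = (-7.3986)/3 = -2.46620.

-2.46620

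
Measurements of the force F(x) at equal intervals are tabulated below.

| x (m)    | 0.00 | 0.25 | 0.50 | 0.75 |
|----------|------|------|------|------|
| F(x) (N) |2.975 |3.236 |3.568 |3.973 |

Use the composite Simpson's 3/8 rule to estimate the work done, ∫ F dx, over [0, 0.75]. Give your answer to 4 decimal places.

h = 0.25, n = 3.
(3h/8)·[y₀ + 3y₁ + 3y₂ + y₃] = 0.09375·(27.360) = 2.5650.

2.5650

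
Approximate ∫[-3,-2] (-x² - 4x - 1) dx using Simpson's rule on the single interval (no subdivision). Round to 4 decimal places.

S = (b−a)/6 · [f(-3) + 4f(-2.5) + f(-2)] = 0.166667·[2 + 4·2.75 + 3] = 2.6667.

2.6667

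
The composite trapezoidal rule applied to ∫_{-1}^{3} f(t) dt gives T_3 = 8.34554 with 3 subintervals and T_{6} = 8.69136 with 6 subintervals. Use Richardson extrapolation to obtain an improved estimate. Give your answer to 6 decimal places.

R = (4·T_{6} − T_3) / 3 = (4·8.69136 − 8.34554)/3 = (26.41990)/3 = 8.806633.

8.806633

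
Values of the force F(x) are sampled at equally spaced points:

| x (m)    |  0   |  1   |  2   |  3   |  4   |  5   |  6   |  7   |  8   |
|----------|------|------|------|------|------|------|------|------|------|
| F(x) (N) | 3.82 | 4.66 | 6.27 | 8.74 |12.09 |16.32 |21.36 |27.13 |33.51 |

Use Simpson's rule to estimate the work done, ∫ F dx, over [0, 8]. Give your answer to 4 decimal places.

h = 1, n = 8.
(h/3)·[y₀ + 4y₁ + 2y₂ + 4y₃ + 2y₄ + 4y₅ + 2y₆ + 4y₇ + y₈] = 0.333333·(344.17) = 114.7233.

114.7233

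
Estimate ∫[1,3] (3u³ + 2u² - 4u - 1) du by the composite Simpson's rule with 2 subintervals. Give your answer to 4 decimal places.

h = (3 − 1)/2 = 1.
Nodes u₀,…,u₂ = 1, 2, 3.
f(u) = 3u³ + 2u² - 4u - 1: f₀=0, f₁=23, f₂=86.
(h/3)·[f₀ + 4f₁ + f₂] = 0.333333·(178) = 59.3333.

59.3333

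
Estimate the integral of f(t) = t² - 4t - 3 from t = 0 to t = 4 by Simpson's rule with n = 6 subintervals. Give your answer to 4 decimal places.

h = (4 − 0)/6 = 0.666667.
Nodes t₀,…,t₆ = 0, 0.666667, 1.333333, 2, 2.666667, 3.333333, 4.
f(t) = t² - 4t - 3: f₀=-3, f₁=-5.222222, f₂=-6.555556, f₃=-7, f₄=-6.555556, f₅=-5.222222, f₆=-3.
(h/3)·[f₀ + 4f₁ + 2f₂ + 4f₃ + 2f₄ + 4f₅ + f₆] = 0.222222·(-102) = -22.6667.

-22.6667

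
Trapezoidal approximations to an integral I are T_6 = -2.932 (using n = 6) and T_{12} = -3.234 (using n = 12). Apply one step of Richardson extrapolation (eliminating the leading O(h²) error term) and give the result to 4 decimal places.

-3.3347

R = (4·T_{12} − T_6) / 3 = (4·(-3.234) − (-2.932))/3 = (-10.004)/3 = -3.3347.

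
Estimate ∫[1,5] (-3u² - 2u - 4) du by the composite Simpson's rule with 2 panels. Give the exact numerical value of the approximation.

-164

h = (5 − 1)/2 = 2.
Nodes u₀,…,u₂ = 1, 3, 5.
f(u) = -3u² - 2u - 4: f₀=-9, f₁=-37, f₂=-89.
(h/3)·[f₀ + 4f₁ + f₂] = 0.666667·(-246) = -164.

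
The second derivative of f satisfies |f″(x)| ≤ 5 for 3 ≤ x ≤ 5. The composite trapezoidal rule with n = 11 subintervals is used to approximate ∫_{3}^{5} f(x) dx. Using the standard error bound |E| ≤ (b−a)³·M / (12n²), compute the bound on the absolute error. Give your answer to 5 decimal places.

0.02755

|E| ≤ (2)³·5 / (12·11²) = 40/1452 = 0.02755.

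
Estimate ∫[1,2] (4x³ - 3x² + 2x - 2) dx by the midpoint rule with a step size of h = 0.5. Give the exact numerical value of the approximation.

8.6875

h = (2 − 1)/2 = 0.5.
Midpoints m₁,…,m₂ = 1.25, 1.75.
f(m₁)=3.625, f(m₂)=13.75.
h·[f(m₁) + f(m₂)] = 0.5·(17.375) = 8.6875.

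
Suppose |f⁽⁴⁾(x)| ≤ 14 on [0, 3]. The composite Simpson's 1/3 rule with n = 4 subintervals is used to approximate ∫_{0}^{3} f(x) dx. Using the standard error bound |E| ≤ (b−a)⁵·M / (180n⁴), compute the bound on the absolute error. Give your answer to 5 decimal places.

0.07383

|E| ≤ (3)⁵·14 / (180·4⁴) = 3402/46080 = 0.07383.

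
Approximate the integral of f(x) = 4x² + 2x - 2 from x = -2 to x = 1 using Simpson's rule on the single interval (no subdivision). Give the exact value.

3

S = (b−a)/6 · [f(-2) + 4f(-0.5) + f(1)] = 0.5·[10 + 4·(-2) + 4] = 3.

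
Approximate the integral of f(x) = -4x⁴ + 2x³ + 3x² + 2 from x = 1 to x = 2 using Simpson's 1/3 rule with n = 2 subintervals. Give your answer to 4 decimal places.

h = (2 − 1)/2 = 0.5.
Nodes x₀,…,x₂ = 1, 1.5, 2.
f(x) = -4x⁴ + 2x³ + 3x² + 2: f₀=3, f₁=-4.75, f₂=-34.
(h/3)·[f₀ + 4f₁ + f₂] = 0.166667·(-50) = -8.3333.

-8.3333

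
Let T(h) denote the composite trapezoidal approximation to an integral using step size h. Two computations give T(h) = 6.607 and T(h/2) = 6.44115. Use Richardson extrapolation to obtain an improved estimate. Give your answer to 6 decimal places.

6.385867

R = (4·T(h/2) − T(h)) / 3 = (4·6.44115 − 6.607)/3 = (19.15760)/3 = 6.385867.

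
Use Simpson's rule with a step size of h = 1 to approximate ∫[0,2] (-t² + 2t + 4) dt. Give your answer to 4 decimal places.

h = (2 − 0)/2 = 1.
Nodes t₀,…,t₂ = 0, 1, 2.
f(t) = -t² + 2t + 4: f₀=4, f₁=5, f₂=4.
(h/3)·[f₀ + 4f₁ + f₂] = 0.333333·(28) = 9.3333.

9.3333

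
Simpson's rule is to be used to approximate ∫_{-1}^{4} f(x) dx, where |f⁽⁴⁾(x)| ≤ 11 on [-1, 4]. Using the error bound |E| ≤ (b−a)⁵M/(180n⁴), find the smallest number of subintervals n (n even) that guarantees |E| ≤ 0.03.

10

Need 34375/(180n⁴) ≤ 0.03.
n⁴ ≥ 34375/(180·0.03) = 6365.74 ⇒ n ≥ 8.9323, so the smallest even n is 10. (n must be even for Simpson's rule.)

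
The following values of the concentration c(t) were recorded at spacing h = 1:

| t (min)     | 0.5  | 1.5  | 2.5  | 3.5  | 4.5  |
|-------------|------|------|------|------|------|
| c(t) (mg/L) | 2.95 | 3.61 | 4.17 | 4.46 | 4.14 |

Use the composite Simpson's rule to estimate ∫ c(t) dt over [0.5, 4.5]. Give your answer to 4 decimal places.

h = 1, n = 4.
(h/3)·[y₀ + 4y₁ + 2y₂ + 4y₃ + y₄] = 0.333333·(47.71) = 15.9033.

15.9033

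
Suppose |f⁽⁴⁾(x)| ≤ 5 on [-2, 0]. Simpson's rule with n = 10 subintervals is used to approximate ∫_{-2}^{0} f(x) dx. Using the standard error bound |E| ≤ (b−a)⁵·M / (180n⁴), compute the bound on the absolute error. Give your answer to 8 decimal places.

0.00008889

|E| ≤ (2)⁵·5 / (180·10⁴) = 160/1800000 = 0.00008889.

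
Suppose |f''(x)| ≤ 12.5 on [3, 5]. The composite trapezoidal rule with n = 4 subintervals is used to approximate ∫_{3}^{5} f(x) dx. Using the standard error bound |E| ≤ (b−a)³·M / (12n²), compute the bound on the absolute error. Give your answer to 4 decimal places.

|E| ≤ (2)³·12.5 / (12·4²) = 100/192 = 0.5208.

0.5208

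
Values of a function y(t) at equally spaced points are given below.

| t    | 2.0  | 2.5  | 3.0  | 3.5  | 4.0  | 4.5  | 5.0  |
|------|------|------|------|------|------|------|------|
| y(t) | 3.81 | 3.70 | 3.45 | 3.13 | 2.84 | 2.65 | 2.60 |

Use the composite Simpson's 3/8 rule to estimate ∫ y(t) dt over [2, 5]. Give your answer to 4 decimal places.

9.4856

h = 0.5, n = 6.
(3h/8)·[y₀ + 3y₁ + 3y₂ + 2y₃ + 3y₄ + 3y₅ + y₆] = 0.1875·(50.59) = 9.4856.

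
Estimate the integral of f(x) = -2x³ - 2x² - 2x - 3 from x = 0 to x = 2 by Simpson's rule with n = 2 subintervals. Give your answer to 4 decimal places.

h = (2 − 0)/2 = 1.
Nodes x₀,…,x₂ = 0, 1, 2.
f(x) = -2x³ - 2x² - 2x - 3: f₀=-3, f₁=-9, f₂=-31.
(h/3)·[f₀ + 4f₁ + f₂] = 0.333333·(-70) = -23.3333.

-23.3333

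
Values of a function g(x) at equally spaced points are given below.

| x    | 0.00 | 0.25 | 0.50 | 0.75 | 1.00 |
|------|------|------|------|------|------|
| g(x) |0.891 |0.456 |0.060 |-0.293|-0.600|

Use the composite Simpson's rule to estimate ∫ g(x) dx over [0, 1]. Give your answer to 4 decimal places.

0.0886

h = 0.25, n = 4.
(h/3)·[y₀ + 4y₁ + 2y₂ + 4y₃ + y₄] = 0.083333·(1.063) = 0.0886.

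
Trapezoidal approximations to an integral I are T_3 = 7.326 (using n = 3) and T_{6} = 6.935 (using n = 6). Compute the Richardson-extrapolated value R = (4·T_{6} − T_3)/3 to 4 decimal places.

R = (4·T_{6} − T_3) / 3 = (4·6.935 − 7.326)/3 = (20.414)/3 = 6.8047.

6.8047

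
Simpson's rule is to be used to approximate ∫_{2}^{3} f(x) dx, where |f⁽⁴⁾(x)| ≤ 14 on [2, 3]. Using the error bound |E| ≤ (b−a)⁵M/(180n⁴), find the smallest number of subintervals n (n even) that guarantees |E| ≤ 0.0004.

4

Need 14/(180n⁴) ≤ 0.0004.
n⁴ ≥ 14/(180·0.0004) = 194.444 ⇒ n ≥ 3.7342, so the smallest even n is 4. (n must be even for Simpson's rule.)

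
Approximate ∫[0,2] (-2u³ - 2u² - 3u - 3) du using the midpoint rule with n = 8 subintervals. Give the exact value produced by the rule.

-25.25

h = (2 − 0)/8 = 0.25.
Midpoints m₁,…,m₈ = 0.125, 0.375, 0.625, 0.875, 1.125, 1.375, 1.625, 1.875.
f(m₁)=-3.41015625, f(m₂)=-4.51171875, f(m₃)=-6.14453125, f(m₄)=-8.49609375, f(m₅)=-11.75390625, f(m₆)=-16.10546875, f(m₇)=-21.73828125, f(m₈)=-28.83984375.
h·[f(m₁) + f(m₂) + f(m₃) + f(m₄) + f(m₅) + f(m₆) + f(m₇) + f(m₈)] = 0.25·(-101) = -25.25.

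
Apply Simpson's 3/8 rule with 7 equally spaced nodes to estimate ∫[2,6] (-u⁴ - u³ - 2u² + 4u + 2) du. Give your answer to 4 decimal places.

-1935.7037

h = (6 − 2)/6 = 0.666667.
Nodes u₀,…,u₆ = 2, 2.666667, 3.333333, 4, 4.666667, 5.333333, 6.
f(u) = -u⁴ - u³ - 2u² + 4u + 2: f₀=-22, f₁=-71.086420, f₂=-167.382716, f₃=-334, f₄=-598.790123, f₅=-994.345679, f₆=-1558.
(3h/8)·[f₀ + 3f₁ + 3f₂ + 2f₃ + 3f₄ + 3f₅ + f₆] = 0.25·(-7742.814815) = -1935.7037.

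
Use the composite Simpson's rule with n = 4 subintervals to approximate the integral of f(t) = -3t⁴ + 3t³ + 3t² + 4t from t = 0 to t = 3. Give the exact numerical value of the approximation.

-40.4296875

h = (3 − 0)/4 = 0.75.
Nodes t₀,…,t₄ = 0, 0.75, 1.5, 2.25, 3.
f(t) = -3t⁴ + 3t³ + 3t² + 4t: f₀=0, f₁=5.00390625, f₂=7.6875, f₃=-18.52734375, f₄=-123.
(h/3)·[f₀ + 4f₁ + 2f₂ + 4f₃ + f₄] = 0.25·(-161.71875) = -40.4296875.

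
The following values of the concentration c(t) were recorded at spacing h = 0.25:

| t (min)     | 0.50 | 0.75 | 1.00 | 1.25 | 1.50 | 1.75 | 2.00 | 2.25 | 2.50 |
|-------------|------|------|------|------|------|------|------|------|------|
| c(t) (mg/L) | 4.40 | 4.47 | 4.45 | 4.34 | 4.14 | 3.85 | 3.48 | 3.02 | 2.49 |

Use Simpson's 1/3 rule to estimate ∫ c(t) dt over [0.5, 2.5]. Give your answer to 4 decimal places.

h = 0.25, n = 8.
(h/3)·[y₀ + 4y₁ + 2y₂ + 4y₃ + 2y₄ + 4y₅ + 2y₆ + 4y₇ + y₈] = 0.083333·(93.75) = 7.8125.

7.8125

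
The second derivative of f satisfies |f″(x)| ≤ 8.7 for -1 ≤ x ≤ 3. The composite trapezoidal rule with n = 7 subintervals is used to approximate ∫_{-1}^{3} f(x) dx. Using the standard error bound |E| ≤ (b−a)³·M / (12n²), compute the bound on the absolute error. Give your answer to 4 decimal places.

|E| ≤ (4)³·8.7 / (12·7²) = 556.8/588 = 0.9469.

0.9469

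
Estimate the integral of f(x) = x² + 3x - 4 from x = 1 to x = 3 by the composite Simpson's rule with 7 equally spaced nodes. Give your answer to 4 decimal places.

h = (3 − 1)/6 = 0.333333.
Nodes x₀,…,x₆ = 1, 1.333333, 1.666667, 2, 2.333333, 2.666667, 3.
f(x) = x² + 3x - 4: f₀=0, f₁=1.777778, f₂=3.777778, f₃=6, f₄=8.444444, f₅=11.111111, f₆=14.
(h/3)·[f₀ + 4f₁ + 2f₂ + 4f₃ + 2f₄ + 4f₅ + f₆] = 0.111111·(114) = 12.6667.

12.6667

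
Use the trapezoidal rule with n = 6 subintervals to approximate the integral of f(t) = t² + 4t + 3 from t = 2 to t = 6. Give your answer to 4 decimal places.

145.6296

h = (6 − 2)/6 = 0.666667.
Nodes t₀,…,t₆ = 2, 2.666667, 3.333333, 4, 4.666667, 5.333333, 6.
f(t) = t² + 4t + 3: f₀=15, f₁=20.777778, f₂=27.444444, f₃=35, f₄=43.444444, f₅=52.777778, f₆=63.
(h/2)·[f₀ + 2f₁ + 2f₂ + 2f₃ + 2f₄ + 2f₅ + f₆] = 0.333333·(436.888889) = 145.6296.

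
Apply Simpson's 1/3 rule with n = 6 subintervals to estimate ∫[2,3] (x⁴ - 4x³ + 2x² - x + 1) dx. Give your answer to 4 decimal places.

-11.6332

h = (3 − 2)/6 = 0.166667.
Nodes x₀,…,x₆ = 2, 2.166667, 2.333333, 2.5, 2.666667, 2.833333, 3.
f(x) = x⁴ - 4x³ + 2x² - x + 1: f₀=-9, f₁=-10.425154, f₂=-11.617284, f₃=-12.4375, f₄=-12.728395, f₅=-12.314043, f₆=-11.
(h/3)·[f₀ + 4f₁ + 2f₂ + 4f₃ + 2f₄ + 4f₅ + f₆] = 0.055556·(-209.398148) = -11.6332.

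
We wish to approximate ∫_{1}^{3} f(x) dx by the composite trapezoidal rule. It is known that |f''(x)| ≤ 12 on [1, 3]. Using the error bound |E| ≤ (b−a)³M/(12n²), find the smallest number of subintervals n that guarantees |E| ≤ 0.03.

Need 96/(12n²) ≤ 0.03.
n² ≥ 96/(12·0.03) = 266.667 ⇒ n ≥ 16.3299, so the smallest n is 17.

17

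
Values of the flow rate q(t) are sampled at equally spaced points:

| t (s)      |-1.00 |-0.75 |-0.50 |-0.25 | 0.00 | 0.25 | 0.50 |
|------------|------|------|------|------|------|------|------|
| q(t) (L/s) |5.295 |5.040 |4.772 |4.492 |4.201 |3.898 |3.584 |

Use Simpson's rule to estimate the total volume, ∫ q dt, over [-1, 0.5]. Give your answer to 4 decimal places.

h = 0.25, n = 6.
(h/3)·[y₀ + 4y₁ + 2y₂ + 4y₃ + 2y₄ + 4y₅ + y₆] = 0.083333·(80.545) = 6.7121.

6.7121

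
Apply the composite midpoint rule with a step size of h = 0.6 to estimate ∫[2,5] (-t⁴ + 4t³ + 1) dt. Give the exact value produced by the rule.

-3.37134

h = (5 − 2)/5 = 0.6.
Midpoints m₁,…,m₅ = 2.3, 2.9, 3.5, 4.1, 4.7.
f(m₁)=21.6839, f(m₂)=27.8279, f(m₃)=22.4375, f(m₄)=-5.8921, f(m₅)=-71.6761.
h·[f(m₁) + f(m₂) + f(m₃) + f(m₄) + f(m₅)] = 0.6·(-5.6189) = -3.37134.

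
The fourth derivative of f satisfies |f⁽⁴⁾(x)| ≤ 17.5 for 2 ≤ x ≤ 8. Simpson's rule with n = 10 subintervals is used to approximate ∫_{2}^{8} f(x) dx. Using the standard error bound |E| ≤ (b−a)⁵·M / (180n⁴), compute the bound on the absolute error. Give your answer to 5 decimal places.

0.07560

|E| ≤ (6)⁵·17.5 / (180·10⁴) = 136080/1800000 = 0.07560.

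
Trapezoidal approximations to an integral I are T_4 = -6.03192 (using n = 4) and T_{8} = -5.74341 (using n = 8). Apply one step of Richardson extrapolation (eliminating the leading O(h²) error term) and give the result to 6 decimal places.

-5.647240

R = (4·T_{8} − T_4) / 3 = (4·(-5.74341) − (-6.03192))/3 = (-16.94172)/3 = -5.647240.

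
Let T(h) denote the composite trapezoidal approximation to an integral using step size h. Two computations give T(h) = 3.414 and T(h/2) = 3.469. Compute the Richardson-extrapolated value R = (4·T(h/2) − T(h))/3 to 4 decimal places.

R = (4·T(h/2) − T(h)) / 3 = (4·3.469 − 3.414)/3 = (10.462)/3 = 3.4873.

3.4873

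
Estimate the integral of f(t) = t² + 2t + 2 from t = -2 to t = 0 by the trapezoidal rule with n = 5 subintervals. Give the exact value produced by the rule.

h = (0 − (-2))/5 = 0.4.
Nodes t₀,…,t₅ = -2, -1.6, -1.2, -0.8, -0.4, 0.
f(t) = t² + 2t + 2: f₀=2, f₁=1.36, f₂=1.04, f₃=1.04, f₄=1.36, f₅=2.
(h/2)·[f₀ + 2f₁ + 2f₂ + 2f₃ + 2f₄ + f₅] = 0.2·(13.6) = 2.72.

2.72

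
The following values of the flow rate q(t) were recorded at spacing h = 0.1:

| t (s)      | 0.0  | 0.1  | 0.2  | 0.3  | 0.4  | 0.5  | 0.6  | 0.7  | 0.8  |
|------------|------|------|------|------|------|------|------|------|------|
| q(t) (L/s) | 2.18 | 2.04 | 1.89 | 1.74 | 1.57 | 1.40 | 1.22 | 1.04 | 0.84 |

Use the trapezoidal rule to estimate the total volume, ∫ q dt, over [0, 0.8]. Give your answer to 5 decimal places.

h = 0.1, n = 8.
(h/2)·[y₀ + 2y₁ + 2y₂ + 2y₃ + 2y₄ + 2y₅ + 2y₆ + 2y₇ + y₈] = 0.05·(24.82) = 1.24100.

1.24100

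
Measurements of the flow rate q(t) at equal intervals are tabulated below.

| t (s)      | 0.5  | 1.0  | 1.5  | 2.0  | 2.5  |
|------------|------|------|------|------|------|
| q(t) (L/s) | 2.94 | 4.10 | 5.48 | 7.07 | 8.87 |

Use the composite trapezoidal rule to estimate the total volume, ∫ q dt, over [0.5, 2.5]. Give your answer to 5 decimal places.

h = 0.5, n = 4.
(h/2)·[y₀ + 2y₁ + 2y₂ + 2y₃ + y₄] = 0.25·(45.11) = 11.27750.

11.27750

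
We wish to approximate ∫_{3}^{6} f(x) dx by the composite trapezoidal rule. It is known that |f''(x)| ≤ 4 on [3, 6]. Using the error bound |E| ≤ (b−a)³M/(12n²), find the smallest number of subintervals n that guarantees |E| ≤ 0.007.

36

Need 108/(12n²) ≤ 0.007.
n² ≥ 108/(12·0.007) = 1285.71 ⇒ n ≥ 35.8569, so the smallest n is 36.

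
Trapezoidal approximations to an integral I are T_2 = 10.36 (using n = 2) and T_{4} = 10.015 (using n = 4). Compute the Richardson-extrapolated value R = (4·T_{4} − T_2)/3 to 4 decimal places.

R = (4·T_{4} − T_2) / 3 = (4·10.015 − 10.36)/3 = (29.700)/3 = 9.9000.

9.9000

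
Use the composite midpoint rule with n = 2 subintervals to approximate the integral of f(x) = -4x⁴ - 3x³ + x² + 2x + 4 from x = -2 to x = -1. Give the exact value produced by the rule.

h = (-1 − (-2))/2 = 0.5.
Midpoints m₁,…,m₂ = -1.75, -1.25.
f(m₁)=-17.875, f(m₂)=-0.84375.
h·[f(m₁) + f(m₂)] = 0.5·(-18.71875) = -9.359375.

-9.359375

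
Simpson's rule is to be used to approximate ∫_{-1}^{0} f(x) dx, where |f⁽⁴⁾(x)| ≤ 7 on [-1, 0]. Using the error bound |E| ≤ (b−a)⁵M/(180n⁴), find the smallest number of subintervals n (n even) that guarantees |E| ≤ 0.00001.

Need 7/(180n⁴) ≤ 0.00001.
n⁴ ≥ 7/(180·0.00001) = 3888.89 ⇒ n ≥ 7.8969, so the smallest even n is 8. (n must be even for Simpson's rule.)

8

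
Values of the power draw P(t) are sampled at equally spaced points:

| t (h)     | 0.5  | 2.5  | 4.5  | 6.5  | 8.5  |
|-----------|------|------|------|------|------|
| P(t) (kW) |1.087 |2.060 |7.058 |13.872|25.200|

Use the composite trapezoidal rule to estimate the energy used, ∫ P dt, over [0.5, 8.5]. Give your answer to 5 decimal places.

72.26700

h = 2, n = 4.
(h/2)·[y₀ + 2y₁ + 2y₂ + 2y₃ + y₄] = 1·(72.267) = 72.26700.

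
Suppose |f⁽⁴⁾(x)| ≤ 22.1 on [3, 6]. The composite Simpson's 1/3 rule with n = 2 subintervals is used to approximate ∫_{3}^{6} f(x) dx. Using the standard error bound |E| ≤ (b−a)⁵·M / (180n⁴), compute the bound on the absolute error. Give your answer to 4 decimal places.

1.8647

|E| ≤ (3)⁵·22.1 / (180·2⁴) = 5370.3/2880 = 1.8647.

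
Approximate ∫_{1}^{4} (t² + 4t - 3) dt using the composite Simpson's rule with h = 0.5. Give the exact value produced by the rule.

h = (4 − 1)/6 = 0.5.
Nodes t₀,…,t₆ = 1, 1.5, 2, 2.5, 3, 3.5, 4.
f(t) = t² + 4t - 3: f₀=2, f₁=5.25, f₂=9, f₃=13.25, f₄=18, f₅=23.25, f₆=29.
(h/3)·[f₀ + 4f₁ + 2f₂ + 4f₃ + 2f₄ + 4f₅ + f₆] = 0.166667·(252) = 42.

42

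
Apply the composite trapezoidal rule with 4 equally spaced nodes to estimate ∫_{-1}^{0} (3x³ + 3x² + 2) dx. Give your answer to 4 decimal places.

2.2222

h = (0 − (-1))/3 = 0.333333.
Nodes x₀,…,x₃ = -1, -0.666667, -0.333333, 0.
f(x) = 3x³ + 3x² + 2: f₀=2, f₁=2.444444, f₂=2.222222, f₃=2.
(h/2)·[f₀ + 2f₁ + 2f₂ + f₃] = 0.166667·(13.333333) = 2.2222.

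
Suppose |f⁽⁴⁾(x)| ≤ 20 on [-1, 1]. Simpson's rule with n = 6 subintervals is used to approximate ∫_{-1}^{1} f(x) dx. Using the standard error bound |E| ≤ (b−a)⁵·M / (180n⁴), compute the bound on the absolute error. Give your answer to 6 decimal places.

|E| ≤ (2)⁵·20 / (180·6⁴) = 640/233280 = 0.002743.

0.002743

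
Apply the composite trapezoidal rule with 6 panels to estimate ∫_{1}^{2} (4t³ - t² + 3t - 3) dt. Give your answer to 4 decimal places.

h = (2 − 1)/6 = 0.166667.
Nodes t₀,…,t₆ = 1, 1.166667, 1.333333, 1.5, 1.666667, 1.833333, 2.
f(t) = 4t³ - t² + 3t - 3: f₀=3, f₁=5.490741, f₂=8.703704, f₃=12.75, f₄=17.740741, f₅=23.787037, f₆=31.
(h/2)·[f₀ + 2f₁ + 2f₂ + 2f₃ + 2f₄ + 2f₅ + f₆] = 0.083333·(170.944444) = 14.2454.

14.2454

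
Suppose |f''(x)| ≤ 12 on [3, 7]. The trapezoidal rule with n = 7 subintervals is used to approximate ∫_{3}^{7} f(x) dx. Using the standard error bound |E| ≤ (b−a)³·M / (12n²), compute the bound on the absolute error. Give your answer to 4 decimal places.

1.3061

|E| ≤ (4)³·12 / (12·7²) = 768/588 = 1.3061.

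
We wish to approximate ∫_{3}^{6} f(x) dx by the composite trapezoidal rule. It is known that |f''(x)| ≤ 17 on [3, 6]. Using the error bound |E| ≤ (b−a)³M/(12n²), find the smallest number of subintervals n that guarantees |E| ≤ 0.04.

Need 459/(12n²) ≤ 0.04.
n² ≥ 459/(12·0.04) = 956.25 ⇒ n ≥ 30.9233, so the smallest n is 31.

31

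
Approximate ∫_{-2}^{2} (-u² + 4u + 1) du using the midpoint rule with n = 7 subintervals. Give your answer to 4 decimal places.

-1.2245

h = (2 − (-2))/7 = 0.571429.
Midpoints m₁,…,m₇ = -1.714286, -1.142857, -0.571429, 0, 0.571429, 1.142857, 1.714286.
f(m₁)=-8.795918, f(m₂)=-4.877551, f(m₃)=-1.612245, f(m₄)=1, f(m₅)=2.959184, f(m₆)=4.265306, f(m₇)=4.918367.
h·[f(m₁) + f(m₂) + f(m₃) + f(m₄) + f(m₅) + f(m₆) + f(m₇)] = 0.571429·(-2.142857) = -1.2245.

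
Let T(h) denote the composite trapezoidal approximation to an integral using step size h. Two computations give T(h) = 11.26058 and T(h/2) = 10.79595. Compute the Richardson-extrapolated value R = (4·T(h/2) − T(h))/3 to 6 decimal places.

10.641073

R = (4·T(h/2) − T(h)) / 3 = (4·10.79595 − 11.26058)/3 = (31.92322)/3 = 10.641073.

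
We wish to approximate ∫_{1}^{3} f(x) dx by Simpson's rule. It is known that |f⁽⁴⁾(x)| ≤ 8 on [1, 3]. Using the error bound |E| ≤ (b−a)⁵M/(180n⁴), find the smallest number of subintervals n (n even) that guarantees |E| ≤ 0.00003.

Need 256/(180n⁴) ≤ 0.00003.
n⁴ ≥ 256/(180·0.00003) = 47407.4 ⇒ n ≥ 14.7558, so the smallest even n is 16. (n must be even for Simpson's rule.)

16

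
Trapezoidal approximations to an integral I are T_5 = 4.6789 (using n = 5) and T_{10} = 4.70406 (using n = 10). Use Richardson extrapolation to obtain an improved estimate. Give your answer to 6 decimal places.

4.712447

R = (4·T_{10} − T_5) / 3 = (4·4.70406 − 4.6789)/3 = (14.13734)/3 = 4.712447.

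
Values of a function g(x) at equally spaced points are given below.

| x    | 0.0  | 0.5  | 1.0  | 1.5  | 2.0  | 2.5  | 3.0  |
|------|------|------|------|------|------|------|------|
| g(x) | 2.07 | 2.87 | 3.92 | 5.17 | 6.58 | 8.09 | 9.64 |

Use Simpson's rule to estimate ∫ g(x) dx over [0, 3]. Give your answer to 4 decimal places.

h = 0.5, n = 6.
(h/3)·[y₀ + 4y₁ + 2y₂ + 4y₃ + 2y₄ + 4y₅ + y₆] = 0.166667·(97.23) = 16.2050.

16.2050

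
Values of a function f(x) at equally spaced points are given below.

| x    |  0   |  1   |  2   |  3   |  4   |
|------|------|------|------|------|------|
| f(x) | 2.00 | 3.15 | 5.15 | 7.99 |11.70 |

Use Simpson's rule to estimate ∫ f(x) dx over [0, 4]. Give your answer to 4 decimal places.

h = 1, n = 4.
(h/3)·[y₀ + 4y₁ + 2y₂ + 4y₃ + y₄] = 0.333333·(68.56) = 22.8533.

22.8533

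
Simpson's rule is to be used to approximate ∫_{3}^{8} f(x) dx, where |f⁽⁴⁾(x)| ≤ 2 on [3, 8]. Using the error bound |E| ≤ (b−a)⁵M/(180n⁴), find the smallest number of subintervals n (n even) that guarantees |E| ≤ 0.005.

Need 6250/(180n⁴) ≤ 0.005.
n⁴ ≥ 6250/(180·0.005) = 6944.44 ⇒ n ≥ 9.1287, so the smallest even n is 10. (n must be even for Simpson's rule.)

10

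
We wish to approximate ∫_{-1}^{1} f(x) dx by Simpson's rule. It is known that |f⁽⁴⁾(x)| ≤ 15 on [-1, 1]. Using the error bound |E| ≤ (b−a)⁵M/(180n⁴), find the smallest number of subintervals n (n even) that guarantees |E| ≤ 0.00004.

18

Need 480/(180n⁴) ≤ 0.00004.
n⁴ ≥ 480/(180·0.00004) = 66666.7 ⇒ n ≥ 16.0686, so the smallest even n is 18. (n must be even for Simpson's rule.)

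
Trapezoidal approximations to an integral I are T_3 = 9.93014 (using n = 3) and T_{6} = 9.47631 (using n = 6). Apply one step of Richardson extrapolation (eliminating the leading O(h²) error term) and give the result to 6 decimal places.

9.325033

R = (4·T_{6} − T_3) / 3 = (4·9.47631 − 9.93014)/3 = (27.97510)/3 = 9.325033.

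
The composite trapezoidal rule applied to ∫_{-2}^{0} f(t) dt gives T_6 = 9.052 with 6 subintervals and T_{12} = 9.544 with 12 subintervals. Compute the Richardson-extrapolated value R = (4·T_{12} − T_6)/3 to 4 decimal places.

9.7080

R = (4·T_{12} − T_6) / 3 = (4·9.544 − 9.052)/3 = (29.124)/3 = 9.7080.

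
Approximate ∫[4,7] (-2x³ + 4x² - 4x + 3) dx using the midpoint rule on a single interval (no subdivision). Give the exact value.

-692.25

M = (b−a)·f(5.5) = 3·(-230.75) = -692.25.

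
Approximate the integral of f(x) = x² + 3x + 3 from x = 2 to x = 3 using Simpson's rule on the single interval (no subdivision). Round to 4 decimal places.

16.8333

S = (b−a)/6 · [f(2) + 4f(2.5) + f(3)] = 0.166667·[13 + 4·16.75 + 21] = 16.8333.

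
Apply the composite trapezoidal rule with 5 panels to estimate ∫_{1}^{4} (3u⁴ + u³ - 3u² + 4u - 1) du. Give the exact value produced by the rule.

665.00112

h = (4 − 1)/5 = 0.6.
Nodes u₀,…,u₅ = 1, 1.6, 2.2, 2.8, 3.4, 4.
f(u) = 3u⁴ + u³ - 3u² + 4u - 1: f₀=4, f₁=21.4768, f₂=74.2048, f₃=193.0288, f₄=418.1248, f₅=799.
(h/2)·[f₀ + 2f₁ + 2f₂ + 2f₃ + 2f₄ + f₅] = 0.3·(2216.6704) = 665.00112.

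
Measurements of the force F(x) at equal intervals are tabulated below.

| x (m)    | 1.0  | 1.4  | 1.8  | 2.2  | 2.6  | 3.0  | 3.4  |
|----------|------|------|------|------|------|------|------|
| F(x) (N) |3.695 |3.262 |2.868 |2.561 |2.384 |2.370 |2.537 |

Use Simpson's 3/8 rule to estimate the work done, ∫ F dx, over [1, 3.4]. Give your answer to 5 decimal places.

6.60090

h = 0.4, n = 6.
(3h/8)·[y₀ + 3y₁ + 3y₂ + 2y₃ + 3y₄ + 3y₅ + y₆] = 0.15·(44.006) = 6.60090.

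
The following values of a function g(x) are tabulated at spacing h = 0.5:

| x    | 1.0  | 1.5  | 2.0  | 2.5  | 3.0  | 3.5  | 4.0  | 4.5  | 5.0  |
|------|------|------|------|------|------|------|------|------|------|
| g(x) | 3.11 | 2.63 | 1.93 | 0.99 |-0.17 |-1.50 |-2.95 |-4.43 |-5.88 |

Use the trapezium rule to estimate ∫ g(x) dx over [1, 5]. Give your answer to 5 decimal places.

-2.44250

h = 0.5, n = 8.
(h/2)·[y₀ + 2y₁ + 2y₂ + 2y₃ + 2y₄ + 2y₅ + 2y₆ + 2y₇ + y₈] = 0.25·(-9.77) = -2.44250.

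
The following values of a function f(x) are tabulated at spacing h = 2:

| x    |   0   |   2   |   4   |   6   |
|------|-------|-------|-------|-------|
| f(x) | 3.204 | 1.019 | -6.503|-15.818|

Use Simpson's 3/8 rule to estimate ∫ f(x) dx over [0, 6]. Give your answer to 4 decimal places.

-21.7995

h = 2, n = 3.
(3h/8)·[y₀ + 3y₁ + 3y₂ + y₃] = 0.75·(-29.066) = -21.7995.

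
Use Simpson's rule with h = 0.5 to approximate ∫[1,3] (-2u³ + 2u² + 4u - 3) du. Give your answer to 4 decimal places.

-12.6667

h = (3 − 1)/4 = 0.5.
Nodes u₀,…,u₄ = 1, 1.5, 2, 2.5, 3.
f(u) = -2u³ + 2u² + 4u - 3: f₀=1, f₁=0.75, f₂=-3, f₃=-11.75, f₄=-27.
(h/3)·[f₀ + 4f₁ + 2f₂ + 4f₃ + f₄] = 0.166667·(-76) = -12.6667.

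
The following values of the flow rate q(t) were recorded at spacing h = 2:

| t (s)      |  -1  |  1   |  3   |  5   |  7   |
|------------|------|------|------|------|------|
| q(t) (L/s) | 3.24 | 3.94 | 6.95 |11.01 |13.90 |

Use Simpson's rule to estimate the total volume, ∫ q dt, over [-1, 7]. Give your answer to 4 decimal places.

60.5600

h = 2, n = 4.
(h/3)·[y₀ + 4y₁ + 2y₂ + 4y₃ + y₄] = 0.666667·(90.84) = 60.5600.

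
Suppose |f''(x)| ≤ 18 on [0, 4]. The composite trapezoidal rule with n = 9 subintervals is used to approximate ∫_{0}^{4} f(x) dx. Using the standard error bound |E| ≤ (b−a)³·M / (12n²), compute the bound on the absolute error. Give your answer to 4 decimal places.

1.1852

|E| ≤ (4)³·18 / (12·9²) = 1152/972 = 1.1852.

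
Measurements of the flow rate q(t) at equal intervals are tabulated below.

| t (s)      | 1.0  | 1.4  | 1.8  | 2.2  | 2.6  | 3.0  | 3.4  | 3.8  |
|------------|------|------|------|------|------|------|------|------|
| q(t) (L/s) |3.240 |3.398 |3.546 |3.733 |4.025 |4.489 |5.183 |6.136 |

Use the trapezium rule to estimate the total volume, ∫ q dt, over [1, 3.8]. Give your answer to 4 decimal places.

11.6248

h = 0.4, n = 7.
(h/2)·[y₀ + 2y₁ + 2y₂ + 2y₃ + 2y₄ + 2y₅ + 2y₆ + y₇] = 0.2·(58.124) = 11.6248.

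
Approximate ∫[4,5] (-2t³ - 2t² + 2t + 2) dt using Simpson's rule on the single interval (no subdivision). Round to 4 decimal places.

-214.1667

S = (b−a)/6 · [f(4) + 4f(4.5) + f(5)] = 0.166667·[(-150) + 4·(-211.75) + (-288)] = -214.1667.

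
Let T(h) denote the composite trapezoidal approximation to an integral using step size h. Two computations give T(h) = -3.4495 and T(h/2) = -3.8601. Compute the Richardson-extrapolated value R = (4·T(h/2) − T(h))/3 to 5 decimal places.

-3.99697

R = (4·T(h/2) − T(h)) / 3 = (4·(-3.8601) − (-3.4495))/3 = (-11.9909)/3 = -3.99697.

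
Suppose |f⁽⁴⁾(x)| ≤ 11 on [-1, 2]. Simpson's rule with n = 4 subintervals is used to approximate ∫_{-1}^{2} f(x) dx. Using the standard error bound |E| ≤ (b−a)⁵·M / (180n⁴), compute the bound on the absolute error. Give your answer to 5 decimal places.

0.05801

|E| ≤ (3)⁵·11 / (180·4⁴) = 2673/46080 = 0.05801.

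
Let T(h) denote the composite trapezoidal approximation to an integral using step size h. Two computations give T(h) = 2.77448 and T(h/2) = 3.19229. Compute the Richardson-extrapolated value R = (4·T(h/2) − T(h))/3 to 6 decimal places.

3.331560

R = (4·T(h/2) − T(h)) / 3 = (4·3.19229 − 2.77448)/3 = (9.99468)/3 = 3.331560.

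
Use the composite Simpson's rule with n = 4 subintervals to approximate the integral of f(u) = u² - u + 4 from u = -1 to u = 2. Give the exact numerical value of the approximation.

h = (2 − (-1))/4 = 0.75.
Nodes u₀,…,u₄ = -1, -0.25, 0.5, 1.25, 2.
f(u) = u² - u + 4: f₀=6, f₁=4.3125, f₂=3.75, f₃=4.3125, f₄=6.
(h/3)·[f₀ + 4f₁ + 2f₂ + 4f₃ + f₄] = 0.25·(54) = 13.5.

13.5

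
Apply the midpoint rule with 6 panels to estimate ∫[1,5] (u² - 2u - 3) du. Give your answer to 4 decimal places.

h = (5 − 1)/6 = 0.666667.
Midpoints m₁,…,m₆ = 1.333333, 2, 2.666667, 3.333333, 4, 4.666667.
f(m₁)=-3.888889, f(m₂)=-3, f(m₃)=-1.222222, f(m₄)=1.444444, f(m₅)=5, f(m₆)=9.444444.
h·[f(m₁) + f(m₂) + f(m₃) + f(m₄) + f(m₅) + f(m₆)] = 0.666667·(7.777778) = 5.1852.

5.1852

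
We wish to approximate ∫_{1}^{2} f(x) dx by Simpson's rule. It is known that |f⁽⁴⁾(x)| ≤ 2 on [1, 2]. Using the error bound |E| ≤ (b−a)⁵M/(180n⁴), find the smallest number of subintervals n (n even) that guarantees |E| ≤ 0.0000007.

12

Need 2/(180n⁴) ≤ 0.0000007.
n⁴ ≥ 2/(180·0.0000007) = 15873 ⇒ n ≥ 11.2244, so the smallest even n is 12. (n must be even for Simpson's rule.)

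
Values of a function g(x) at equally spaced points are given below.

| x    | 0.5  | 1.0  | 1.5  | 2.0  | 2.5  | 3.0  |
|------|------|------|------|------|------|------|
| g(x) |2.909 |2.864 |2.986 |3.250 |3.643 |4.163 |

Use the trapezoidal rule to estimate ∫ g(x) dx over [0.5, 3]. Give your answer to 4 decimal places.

8.1395

h = 0.5, n = 5.
(h/2)·[y₀ + 2y₁ + 2y₂ + 2y₃ + 2y₄ + y₅] = 0.25·(32.558) = 8.1395.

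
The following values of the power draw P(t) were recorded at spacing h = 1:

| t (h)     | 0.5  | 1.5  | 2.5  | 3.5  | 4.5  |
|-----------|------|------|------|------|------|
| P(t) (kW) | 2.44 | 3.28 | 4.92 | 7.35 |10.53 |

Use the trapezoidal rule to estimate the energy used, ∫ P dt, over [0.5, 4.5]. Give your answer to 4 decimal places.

h = 1, n = 4.
(h/2)·[y₀ + 2y₁ + 2y₂ + 2y₃ + y₄] = 0.5·(44.07) = 22.0350.

22.0350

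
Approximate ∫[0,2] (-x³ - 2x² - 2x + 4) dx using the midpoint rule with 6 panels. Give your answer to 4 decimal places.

h = (2 − 0)/6 = 0.333333.
Midpoints m₁,…,m₆ = 0.166667, 0.5, 0.833333, 1.166667, 1.5, 1.833333.
f(m₁)=3.606481, f(m₂)=2.375, f(m₃)=0.365741, f(m₄)=-2.643519, f(m₅)=-6.875, f(m₆)=-12.550926.
h·[f(m₁) + f(m₂) + f(m₃) + f(m₄) + f(m₅) + f(m₆)] = 0.333333·(-15.722222) = -5.2407.

-5.2407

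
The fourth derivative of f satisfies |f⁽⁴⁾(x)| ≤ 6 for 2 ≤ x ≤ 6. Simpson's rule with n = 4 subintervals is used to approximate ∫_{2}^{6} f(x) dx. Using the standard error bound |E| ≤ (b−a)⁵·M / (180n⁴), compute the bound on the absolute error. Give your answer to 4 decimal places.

|E| ≤ (4)⁵·6 / (180·4⁴) = 6144/46080 = 0.1333.

0.1333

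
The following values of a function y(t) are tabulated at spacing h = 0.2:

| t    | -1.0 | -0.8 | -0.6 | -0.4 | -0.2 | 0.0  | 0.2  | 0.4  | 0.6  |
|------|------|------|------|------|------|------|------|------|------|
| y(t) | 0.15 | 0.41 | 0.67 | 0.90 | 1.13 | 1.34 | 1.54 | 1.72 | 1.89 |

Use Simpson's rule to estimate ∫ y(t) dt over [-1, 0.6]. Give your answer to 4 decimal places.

h = 0.2, n = 8.
(h/3)·[y₀ + 4y₁ + 2y₂ + 4y₃ + 2y₄ + 4y₅ + 2y₆ + 4y₇ + y₈] = 0.066667·(26.20) = 1.7467.

1.7467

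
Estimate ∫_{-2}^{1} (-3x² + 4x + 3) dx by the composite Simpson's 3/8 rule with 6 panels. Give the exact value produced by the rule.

h = (1 − (-2))/6 = 0.5.
Nodes x₀,…,x₆ = -2, -1.5, -1, -0.5, 0, 0.5, 1.
f(x) = -3x² + 4x + 3: f₀=-17, f₁=-9.75, f₂=-4, f₃=0.25, f₄=3, f₅=4.25, f₆=4.
(3h/8)·[f₀ + 3f₁ + 3f₂ + 2f₃ + 3f₄ + 3f₅ + f₆] = 0.1875·(-32) = -6.

-6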